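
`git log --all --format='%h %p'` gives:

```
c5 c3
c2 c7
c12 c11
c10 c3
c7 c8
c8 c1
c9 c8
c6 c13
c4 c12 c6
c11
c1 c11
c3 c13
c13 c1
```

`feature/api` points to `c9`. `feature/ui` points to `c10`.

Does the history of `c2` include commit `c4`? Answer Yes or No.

Ancestors of c2: {c1, c11, c2, c7, c8}.
c4 is not in that set, so it is not an ancestor of c2.

No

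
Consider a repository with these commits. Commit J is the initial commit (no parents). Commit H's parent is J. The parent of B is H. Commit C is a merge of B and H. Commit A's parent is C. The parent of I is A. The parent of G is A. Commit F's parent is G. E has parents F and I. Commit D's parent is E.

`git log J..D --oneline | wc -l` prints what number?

Reachable from D: {A, B, C, D, E, F, G, H, I, J}.
Reachable from J: {J}.
In D's history but not J's: {A, B, C, D, E, F, G, H, I} — 9 commits.

9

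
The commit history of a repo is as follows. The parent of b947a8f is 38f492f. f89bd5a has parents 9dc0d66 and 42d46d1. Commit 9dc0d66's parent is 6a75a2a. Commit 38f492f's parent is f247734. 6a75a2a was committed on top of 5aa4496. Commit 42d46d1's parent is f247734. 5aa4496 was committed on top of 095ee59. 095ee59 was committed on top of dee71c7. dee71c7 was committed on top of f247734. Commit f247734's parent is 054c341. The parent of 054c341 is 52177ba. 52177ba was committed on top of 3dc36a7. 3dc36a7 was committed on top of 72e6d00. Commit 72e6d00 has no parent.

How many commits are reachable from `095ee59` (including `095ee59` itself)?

Walking parent pointers from 095ee59: reachable set = {054c341, 095ee59, 3dc36a7, 52177ba, 72e6d00, dee71c7, f247734}.
That is 7 commits.

7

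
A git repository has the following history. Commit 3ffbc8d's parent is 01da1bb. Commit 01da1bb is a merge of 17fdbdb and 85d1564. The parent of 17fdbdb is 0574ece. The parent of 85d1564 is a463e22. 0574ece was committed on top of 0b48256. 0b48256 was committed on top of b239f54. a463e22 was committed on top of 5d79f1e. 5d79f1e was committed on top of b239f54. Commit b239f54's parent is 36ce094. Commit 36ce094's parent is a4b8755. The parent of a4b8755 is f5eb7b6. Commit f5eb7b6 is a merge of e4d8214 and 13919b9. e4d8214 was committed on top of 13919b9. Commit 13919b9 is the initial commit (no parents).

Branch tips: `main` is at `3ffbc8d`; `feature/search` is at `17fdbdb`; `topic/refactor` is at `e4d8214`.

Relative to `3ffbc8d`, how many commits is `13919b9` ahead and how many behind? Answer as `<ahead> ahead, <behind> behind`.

Reachable from 13919b9: {13919b9}.
Reachable from 3ffbc8d: {01da1bb, 0574ece, 0b48256, 13919b9, 17fdbdb, 36ce094, 3ffbc8d, 5d79f1e, 85d1564, a463e22, a4b8755, b239f54, e4d8214, f5eb7b6}.
Only in 13919b9's history (ahead): {} — 0.
Only in 3ffbc8d's history (behind): {01da1bb, 0574ece, 0b48256, 17fdbdb, 36ce094, 3ffbc8d, 5d79f1e, 85d1564, a463e22, a4b8755, b239f54, e4d8214, f5eb7b6} — 13.

0 ahead, 13 behind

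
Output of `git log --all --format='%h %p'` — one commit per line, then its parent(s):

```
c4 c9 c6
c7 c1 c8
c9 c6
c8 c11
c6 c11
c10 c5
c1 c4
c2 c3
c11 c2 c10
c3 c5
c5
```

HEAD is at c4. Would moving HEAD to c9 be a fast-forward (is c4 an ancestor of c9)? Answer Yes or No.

A fast-forward from c4 to c9 is possible iff c4 is an ancestor of c9.
Ancestors of c9: {c10, c11, c2, c3, c5, c6, c9}.
c4 is not among them, so fast-forward is not possible.

No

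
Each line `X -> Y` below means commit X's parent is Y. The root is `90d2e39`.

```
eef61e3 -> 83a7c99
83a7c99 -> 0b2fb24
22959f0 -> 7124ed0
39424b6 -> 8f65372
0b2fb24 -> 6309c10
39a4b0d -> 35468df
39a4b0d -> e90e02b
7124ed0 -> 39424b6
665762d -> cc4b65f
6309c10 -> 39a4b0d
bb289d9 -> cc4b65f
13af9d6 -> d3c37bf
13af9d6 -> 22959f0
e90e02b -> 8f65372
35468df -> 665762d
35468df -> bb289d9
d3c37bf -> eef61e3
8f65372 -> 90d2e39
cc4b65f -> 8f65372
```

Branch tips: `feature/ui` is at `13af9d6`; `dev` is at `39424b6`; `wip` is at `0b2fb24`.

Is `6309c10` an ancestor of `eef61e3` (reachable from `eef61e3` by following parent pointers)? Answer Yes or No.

Ancestors of eef61e3 (commits reachable by following parents): {0b2fb24, 35468df, 39a4b0d, 6309c10, 665762d, 83a7c99, 8f65372, 90d2e39, bb289d9, cc4b65f, e90e02b, eef61e3}.
6309c10 is in that set, so it is an ancestor of eef61e3.

Yes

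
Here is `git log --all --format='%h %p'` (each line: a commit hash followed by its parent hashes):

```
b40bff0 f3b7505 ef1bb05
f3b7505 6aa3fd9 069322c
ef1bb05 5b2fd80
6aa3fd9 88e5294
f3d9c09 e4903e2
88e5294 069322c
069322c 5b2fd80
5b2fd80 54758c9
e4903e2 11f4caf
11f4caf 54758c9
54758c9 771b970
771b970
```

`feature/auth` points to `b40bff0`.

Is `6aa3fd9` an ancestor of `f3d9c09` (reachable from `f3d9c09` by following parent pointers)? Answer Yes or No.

No

Ancestors of f3d9c09: {11f4caf, 54758c9, 771b970, e4903e2, f3d9c09}.
6aa3fd9 is not in that set, so it is not an ancestor of f3d9c09.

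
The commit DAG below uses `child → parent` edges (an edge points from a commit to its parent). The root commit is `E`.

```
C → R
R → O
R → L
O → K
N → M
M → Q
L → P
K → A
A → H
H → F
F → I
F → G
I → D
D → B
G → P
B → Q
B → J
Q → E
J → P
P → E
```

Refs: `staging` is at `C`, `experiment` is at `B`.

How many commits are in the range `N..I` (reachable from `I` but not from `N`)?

Reachable from I: {B, D, E, I, J, P, Q}.
Reachable from N: {E, M, N, Q}.
In I's history but not N's: {B, D, I, J, P} — 5 commits.

5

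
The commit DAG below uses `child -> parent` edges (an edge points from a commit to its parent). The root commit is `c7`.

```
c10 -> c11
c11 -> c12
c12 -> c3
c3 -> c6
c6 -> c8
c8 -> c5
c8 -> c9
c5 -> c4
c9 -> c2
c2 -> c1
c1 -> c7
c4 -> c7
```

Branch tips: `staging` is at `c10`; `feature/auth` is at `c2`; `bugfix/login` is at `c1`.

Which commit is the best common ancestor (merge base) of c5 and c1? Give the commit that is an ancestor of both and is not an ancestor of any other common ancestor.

Ancestors of c5: {c4, c5, c7}.
Ancestors of c1: {c1, c7}.
Common ancestors: {c7}.
The only common ancestor is c7, so it is the merge base.

c7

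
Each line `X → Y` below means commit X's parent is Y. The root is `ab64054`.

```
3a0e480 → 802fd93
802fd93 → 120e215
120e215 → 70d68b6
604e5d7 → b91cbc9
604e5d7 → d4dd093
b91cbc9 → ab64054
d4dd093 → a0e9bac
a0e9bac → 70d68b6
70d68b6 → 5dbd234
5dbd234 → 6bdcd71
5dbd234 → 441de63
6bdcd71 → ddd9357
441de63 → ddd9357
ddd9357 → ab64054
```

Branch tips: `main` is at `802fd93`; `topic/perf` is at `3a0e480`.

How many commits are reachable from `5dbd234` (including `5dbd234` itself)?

5

Walking parent pointers from 5dbd234: reachable set = {441de63, 5dbd234, 6bdcd71, ab64054, ddd9357}.
That is 5 commits.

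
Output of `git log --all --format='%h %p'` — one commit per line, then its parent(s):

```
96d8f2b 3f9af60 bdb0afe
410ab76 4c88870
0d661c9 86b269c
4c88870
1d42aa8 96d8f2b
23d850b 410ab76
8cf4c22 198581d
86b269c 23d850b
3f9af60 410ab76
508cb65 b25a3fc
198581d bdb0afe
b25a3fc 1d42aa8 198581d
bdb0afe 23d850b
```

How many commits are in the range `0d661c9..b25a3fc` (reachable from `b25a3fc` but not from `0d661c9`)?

6

Reachable from b25a3fc: {198581d, 1d42aa8, 23d850b, 3f9af60, 410ab76, 4c88870, 96d8f2b, b25a3fc, bdb0afe}.
Reachable from 0d661c9: {0d661c9, 23d850b, 410ab76, 4c88870, 86b269c}.
In b25a3fc's history but not 0d661c9's: {198581d, 1d42aa8, 3f9af60, 96d8f2b, b25a3fc, bdb0afe} — 6 commits.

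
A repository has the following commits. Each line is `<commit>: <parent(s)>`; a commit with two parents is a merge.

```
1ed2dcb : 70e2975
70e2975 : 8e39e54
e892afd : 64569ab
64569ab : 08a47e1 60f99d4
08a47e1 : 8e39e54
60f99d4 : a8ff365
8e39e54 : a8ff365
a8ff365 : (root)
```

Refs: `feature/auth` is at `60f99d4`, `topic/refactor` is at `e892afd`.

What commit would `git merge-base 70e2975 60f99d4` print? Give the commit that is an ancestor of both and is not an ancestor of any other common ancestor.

a8ff365

Ancestors of 70e2975: {70e2975, 8e39e54, a8ff365}.
Ancestors of 60f99d4: {60f99d4, a8ff365}.
Common ancestors: {a8ff365}.
The only common ancestor is a8ff365, so it is the merge base.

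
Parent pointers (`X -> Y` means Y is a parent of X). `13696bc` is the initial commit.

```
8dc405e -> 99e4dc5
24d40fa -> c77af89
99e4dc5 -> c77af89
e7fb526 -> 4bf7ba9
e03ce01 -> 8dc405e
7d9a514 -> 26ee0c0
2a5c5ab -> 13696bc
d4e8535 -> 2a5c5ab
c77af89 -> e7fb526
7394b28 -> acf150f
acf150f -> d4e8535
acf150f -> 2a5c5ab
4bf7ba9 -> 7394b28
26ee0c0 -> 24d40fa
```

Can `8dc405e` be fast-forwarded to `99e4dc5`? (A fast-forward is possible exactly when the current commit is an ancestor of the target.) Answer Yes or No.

No

A fast-forward from 8dc405e to 99e4dc5 is possible iff 8dc405e is an ancestor of 99e4dc5.
Ancestors of 99e4dc5: {13696bc, 2a5c5ab, 4bf7ba9, 7394b28, 99e4dc5, acf150f, c77af89, d4e8535, e7fb526}.
8dc405e is not among them, so fast-forward is not possible.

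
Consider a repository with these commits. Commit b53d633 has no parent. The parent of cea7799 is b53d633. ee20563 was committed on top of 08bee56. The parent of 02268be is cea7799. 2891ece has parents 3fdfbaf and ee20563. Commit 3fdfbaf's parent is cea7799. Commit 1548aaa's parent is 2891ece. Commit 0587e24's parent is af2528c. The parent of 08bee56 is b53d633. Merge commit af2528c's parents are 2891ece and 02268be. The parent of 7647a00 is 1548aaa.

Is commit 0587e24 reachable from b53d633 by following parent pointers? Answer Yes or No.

Ancestors of b53d633: {b53d633}.
0587e24 is not in that set, so it is not an ancestor of b53d633.

No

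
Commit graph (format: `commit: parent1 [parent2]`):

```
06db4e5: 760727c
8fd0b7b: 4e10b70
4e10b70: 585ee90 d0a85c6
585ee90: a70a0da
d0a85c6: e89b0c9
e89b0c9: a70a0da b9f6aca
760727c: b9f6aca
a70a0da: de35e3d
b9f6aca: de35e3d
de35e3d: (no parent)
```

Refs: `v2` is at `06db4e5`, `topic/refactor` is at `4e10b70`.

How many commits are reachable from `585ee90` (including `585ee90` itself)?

3

Walking parent pointers from 585ee90: reachable set = {585ee90, a70a0da, de35e3d}.
That is 3 commits.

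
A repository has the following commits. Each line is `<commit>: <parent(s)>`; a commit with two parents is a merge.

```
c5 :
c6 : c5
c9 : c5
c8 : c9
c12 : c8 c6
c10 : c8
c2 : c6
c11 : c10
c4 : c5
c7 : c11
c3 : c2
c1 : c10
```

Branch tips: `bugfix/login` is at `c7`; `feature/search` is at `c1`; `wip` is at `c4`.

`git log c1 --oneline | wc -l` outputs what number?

Walking parent pointers from c1: reachable set = {c1, c10, c5, c8, c9}.
That is 5 commits.

5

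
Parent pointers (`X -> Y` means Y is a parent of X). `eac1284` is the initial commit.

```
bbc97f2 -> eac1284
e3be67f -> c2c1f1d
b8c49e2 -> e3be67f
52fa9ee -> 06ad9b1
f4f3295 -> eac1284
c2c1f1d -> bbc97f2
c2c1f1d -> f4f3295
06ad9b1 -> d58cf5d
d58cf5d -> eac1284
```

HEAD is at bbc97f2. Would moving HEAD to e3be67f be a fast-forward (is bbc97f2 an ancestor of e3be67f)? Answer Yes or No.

Yes

A fast-forward from bbc97f2 to e3be67f is possible iff bbc97f2 is an ancestor of e3be67f.
Ancestors of e3be67f: {bbc97f2, c2c1f1d, e3be67f, eac1284, f4f3295}.
bbc97f2 is among them, so fast-forward is possible.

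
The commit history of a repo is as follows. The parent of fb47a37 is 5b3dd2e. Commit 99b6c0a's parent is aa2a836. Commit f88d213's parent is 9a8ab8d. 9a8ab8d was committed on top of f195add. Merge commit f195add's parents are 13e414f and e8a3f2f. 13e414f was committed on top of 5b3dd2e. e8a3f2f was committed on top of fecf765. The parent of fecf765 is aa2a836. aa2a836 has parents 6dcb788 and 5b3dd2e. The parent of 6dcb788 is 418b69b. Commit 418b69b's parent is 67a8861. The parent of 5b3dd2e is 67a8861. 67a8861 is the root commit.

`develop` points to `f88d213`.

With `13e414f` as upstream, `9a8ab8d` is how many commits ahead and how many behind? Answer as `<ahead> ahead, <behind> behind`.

Reachable from 9a8ab8d: {13e414f, 418b69b, 5b3dd2e, 67a8861, 6dcb788, 9a8ab8d, aa2a836, e8a3f2f, f195add, fecf765}.
Reachable from 13e414f: {13e414f, 5b3dd2e, 67a8861}.
Only in 9a8ab8d's history (ahead): {418b69b, 6dcb788, 9a8ab8d, aa2a836, e8a3f2f, f195add, fecf765} — 7.
Only in 13e414f's history (behind): {} — 0.

7 ahead, 0 behind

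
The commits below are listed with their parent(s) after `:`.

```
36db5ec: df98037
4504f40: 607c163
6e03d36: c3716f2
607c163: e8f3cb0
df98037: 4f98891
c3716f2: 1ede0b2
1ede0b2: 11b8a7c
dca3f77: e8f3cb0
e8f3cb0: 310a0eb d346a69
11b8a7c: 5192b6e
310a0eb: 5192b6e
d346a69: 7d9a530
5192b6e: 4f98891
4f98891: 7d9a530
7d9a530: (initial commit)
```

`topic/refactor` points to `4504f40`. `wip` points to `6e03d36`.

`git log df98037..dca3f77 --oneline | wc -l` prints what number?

Reachable from dca3f77: {310a0eb, 4f98891, 5192b6e, 7d9a530, d346a69, dca3f77, e8f3cb0}.
Reachable from df98037: {4f98891, 7d9a530, df98037}.
In dca3f77's history but not df98037's: {310a0eb, 5192b6e, d346a69, dca3f77, e8f3cb0} — 5 commits.

5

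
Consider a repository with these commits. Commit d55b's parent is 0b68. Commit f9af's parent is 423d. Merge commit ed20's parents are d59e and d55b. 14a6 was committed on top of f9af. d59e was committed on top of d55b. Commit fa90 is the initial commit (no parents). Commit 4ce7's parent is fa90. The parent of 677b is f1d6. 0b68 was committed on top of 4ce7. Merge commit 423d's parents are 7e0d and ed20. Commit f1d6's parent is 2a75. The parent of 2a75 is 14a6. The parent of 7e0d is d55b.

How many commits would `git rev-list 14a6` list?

Walking parent pointers from 14a6: reachable set = {0b68, 14a6, 423d, 4ce7, 7e0d, d55b, d59e, ed20, f9af, fa90}.
That is 10 commits.

10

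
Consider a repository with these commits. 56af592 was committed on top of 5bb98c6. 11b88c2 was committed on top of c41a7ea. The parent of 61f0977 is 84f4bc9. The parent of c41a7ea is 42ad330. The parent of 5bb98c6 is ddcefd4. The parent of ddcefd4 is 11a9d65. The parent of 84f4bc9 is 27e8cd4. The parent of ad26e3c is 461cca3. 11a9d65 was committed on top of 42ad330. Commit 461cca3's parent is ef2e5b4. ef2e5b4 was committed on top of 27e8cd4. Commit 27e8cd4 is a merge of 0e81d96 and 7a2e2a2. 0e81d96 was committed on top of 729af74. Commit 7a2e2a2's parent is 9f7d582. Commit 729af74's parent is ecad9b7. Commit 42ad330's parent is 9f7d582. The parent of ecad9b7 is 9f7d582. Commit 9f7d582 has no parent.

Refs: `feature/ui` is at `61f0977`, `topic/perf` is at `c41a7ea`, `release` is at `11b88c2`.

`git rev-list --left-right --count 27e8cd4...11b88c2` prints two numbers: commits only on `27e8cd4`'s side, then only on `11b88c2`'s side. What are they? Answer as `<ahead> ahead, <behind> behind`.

5 ahead, 3 behind

Reachable from 27e8cd4: {0e81d96, 27e8cd4, 729af74, 7a2e2a2, 9f7d582, ecad9b7}.
Reachable from 11b88c2: {11b88c2, 42ad330, 9f7d582, c41a7ea}.
Only in 27e8cd4's history (ahead): {0e81d96, 27e8cd4, 729af74, 7a2e2a2, ecad9b7} — 5.
Only in 11b88c2's history (behind): {11b88c2, 42ad330, c41a7ea} — 3.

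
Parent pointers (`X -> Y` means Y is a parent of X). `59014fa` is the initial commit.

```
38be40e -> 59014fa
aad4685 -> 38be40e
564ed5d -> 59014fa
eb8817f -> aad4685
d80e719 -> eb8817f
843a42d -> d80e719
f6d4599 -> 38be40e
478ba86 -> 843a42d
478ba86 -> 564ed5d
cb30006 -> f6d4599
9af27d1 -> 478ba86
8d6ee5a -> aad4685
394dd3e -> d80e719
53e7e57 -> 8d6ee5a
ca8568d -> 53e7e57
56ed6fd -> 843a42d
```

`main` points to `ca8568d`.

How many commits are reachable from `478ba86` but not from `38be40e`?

Reachable from 478ba86: {38be40e, 478ba86, 564ed5d, 59014fa, 843a42d, aad4685, d80e719, eb8817f}.
Reachable from 38be40e: {38be40e, 59014fa}.
In 478ba86's history but not 38be40e's: {478ba86, 564ed5d, 843a42d, aad4685, d80e719, eb8817f} — 6 commits.

6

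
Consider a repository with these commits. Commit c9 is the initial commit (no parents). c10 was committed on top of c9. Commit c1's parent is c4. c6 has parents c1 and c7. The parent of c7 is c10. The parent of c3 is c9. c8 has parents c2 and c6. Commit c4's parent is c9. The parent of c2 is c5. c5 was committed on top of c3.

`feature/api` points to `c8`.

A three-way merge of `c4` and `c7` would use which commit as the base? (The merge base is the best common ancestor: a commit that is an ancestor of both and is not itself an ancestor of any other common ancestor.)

c9

Ancestors of c4: {c4, c9}.
Ancestors of c7: {c10, c7, c9}.
Common ancestors: {c9}.
The only common ancestor is c9, so it is the merge base.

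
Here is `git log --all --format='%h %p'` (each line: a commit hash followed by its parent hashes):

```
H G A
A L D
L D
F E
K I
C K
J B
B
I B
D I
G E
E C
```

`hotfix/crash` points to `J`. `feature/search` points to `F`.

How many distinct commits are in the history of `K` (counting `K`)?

Walking parent pointers from K: reachable set = {B, I, K}.
That is 3 commits.

3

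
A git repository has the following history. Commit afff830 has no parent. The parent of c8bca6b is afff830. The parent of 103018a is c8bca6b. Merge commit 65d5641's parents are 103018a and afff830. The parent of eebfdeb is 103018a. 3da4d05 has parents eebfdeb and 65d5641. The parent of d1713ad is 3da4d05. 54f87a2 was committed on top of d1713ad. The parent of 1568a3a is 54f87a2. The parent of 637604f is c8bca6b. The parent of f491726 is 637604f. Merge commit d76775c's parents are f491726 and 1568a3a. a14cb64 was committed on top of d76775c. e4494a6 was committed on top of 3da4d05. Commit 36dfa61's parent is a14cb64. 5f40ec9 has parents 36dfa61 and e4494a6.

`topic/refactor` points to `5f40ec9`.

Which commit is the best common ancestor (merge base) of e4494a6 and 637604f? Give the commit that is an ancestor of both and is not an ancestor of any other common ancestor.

c8bca6b

Ancestors of e4494a6: {103018a, 3da4d05, 65d5641, afff830, c8bca6b, e4494a6, eebfdeb}.
Ancestors of 637604f: {637604f, afff830, c8bca6b}.
Common ancestors: {afff830, c8bca6b}.
Among these, c8bca6b is not an ancestor of any other common ancestor — it is the merge base.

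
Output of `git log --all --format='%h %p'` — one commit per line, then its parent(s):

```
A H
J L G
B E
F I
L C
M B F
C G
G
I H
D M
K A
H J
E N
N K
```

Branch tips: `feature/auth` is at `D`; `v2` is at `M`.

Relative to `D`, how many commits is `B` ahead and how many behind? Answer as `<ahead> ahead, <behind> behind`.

0 ahead, 4 behind

Reachable from B: {A, B, C, E, G, H, J, K, L, N}.
Reachable from D: {A, B, C, D, E, F, G, H, I, J, K, L, M, N}.
Only in B's history (ahead): {} — 0.
Only in D's history (behind): {D, F, I, M} — 4.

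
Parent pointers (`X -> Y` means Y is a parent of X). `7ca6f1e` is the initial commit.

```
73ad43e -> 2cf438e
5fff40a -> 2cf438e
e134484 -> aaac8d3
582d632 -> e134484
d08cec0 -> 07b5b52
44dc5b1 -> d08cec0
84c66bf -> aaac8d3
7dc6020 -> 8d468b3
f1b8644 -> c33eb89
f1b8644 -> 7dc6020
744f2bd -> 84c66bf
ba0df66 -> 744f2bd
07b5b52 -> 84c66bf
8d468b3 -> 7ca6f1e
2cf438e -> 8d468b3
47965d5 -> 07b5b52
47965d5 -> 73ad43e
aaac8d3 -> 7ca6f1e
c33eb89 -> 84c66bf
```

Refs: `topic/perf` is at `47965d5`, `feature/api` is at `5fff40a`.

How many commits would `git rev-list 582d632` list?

4

Walking parent pointers from 582d632: reachable set = {582d632, 7ca6f1e, aaac8d3, e134484}.
That is 4 commits.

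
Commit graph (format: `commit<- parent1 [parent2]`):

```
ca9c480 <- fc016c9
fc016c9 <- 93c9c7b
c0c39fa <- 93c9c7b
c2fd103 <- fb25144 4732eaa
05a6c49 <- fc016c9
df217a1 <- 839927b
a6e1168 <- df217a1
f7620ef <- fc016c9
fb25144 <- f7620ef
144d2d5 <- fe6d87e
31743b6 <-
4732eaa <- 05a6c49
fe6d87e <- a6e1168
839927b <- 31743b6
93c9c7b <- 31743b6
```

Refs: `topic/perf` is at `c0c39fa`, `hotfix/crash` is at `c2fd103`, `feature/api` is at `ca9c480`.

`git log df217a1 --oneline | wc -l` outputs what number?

3

Walking parent pointers from df217a1: reachable set = {31743b6, 839927b, df217a1}.
That is 3 commits.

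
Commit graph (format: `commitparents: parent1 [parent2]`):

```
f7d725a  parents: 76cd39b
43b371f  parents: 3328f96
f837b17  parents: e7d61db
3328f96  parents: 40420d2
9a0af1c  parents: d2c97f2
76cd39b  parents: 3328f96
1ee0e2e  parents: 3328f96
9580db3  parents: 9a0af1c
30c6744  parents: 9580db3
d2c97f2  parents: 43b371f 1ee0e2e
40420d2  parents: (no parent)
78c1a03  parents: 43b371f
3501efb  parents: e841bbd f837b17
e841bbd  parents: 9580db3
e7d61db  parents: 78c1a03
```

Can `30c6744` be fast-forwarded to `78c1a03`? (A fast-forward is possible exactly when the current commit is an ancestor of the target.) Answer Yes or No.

A fast-forward from 30c6744 to 78c1a03 is possible iff 30c6744 is an ancestor of 78c1a03.
Ancestors of 78c1a03: {3328f96, 40420d2, 43b371f, 78c1a03}.
30c6744 is not among them, so fast-forward is not possible.

No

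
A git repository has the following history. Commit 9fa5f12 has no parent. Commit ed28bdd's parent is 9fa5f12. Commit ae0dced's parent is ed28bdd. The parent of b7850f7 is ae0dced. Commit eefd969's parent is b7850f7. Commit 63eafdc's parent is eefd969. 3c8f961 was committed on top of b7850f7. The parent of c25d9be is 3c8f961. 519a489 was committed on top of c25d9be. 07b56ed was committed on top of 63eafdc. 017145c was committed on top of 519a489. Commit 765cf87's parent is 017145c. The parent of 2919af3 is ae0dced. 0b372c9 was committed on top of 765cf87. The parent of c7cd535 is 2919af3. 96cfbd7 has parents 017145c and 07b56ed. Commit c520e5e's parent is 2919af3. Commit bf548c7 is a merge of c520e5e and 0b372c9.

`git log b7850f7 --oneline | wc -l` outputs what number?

4

Walking parent pointers from b7850f7: reachable set = {9fa5f12, ae0dced, b7850f7, ed28bdd}.
That is 4 commits.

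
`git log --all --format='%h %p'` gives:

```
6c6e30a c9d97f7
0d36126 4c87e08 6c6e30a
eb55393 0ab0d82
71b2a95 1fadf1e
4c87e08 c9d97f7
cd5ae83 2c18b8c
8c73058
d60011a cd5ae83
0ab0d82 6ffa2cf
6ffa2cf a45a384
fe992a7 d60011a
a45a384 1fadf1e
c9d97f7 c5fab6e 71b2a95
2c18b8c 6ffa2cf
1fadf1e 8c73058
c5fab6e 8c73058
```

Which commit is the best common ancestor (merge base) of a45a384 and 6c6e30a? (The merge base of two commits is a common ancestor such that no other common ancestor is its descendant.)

1fadf1e

Ancestors of a45a384: {1fadf1e, 8c73058, a45a384}.
Ancestors of 6c6e30a: {1fadf1e, 6c6e30a, 71b2a95, 8c73058, c5fab6e, c9d97f7}.
Common ancestors: {1fadf1e, 8c73058}.
Among these, 1fadf1e is not an ancestor of any other common ancestor — it is the merge base.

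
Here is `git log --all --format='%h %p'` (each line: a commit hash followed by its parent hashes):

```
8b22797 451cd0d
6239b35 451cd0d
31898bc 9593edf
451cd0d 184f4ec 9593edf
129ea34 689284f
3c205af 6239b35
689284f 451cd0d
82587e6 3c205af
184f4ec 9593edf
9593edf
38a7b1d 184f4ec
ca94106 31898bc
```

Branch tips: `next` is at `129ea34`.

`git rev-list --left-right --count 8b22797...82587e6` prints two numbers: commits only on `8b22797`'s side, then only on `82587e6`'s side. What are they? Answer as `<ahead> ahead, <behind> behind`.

Reachable from 8b22797: {184f4ec, 451cd0d, 8b22797, 9593edf}.
Reachable from 82587e6: {184f4ec, 3c205af, 451cd0d, 6239b35, 82587e6, 9593edf}.
Only in 8b22797's history (ahead): {8b22797} — 1.
Only in 82587e6's history (behind): {3c205af, 6239b35, 82587e6} — 3.

1 ahead, 3 behind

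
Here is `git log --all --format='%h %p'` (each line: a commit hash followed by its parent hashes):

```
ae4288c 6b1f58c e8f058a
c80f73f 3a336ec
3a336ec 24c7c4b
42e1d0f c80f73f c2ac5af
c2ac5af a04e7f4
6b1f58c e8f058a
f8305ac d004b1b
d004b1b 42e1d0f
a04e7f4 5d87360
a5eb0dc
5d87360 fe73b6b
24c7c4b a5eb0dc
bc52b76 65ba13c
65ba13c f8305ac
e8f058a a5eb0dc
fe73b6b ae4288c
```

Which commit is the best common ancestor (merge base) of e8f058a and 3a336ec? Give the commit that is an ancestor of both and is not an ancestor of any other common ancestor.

a5eb0dc

Ancestors of e8f058a: {a5eb0dc, e8f058a}.
Ancestors of 3a336ec: {24c7c4b, 3a336ec, a5eb0dc}.
Common ancestors: {a5eb0dc}.
The only common ancestor is a5eb0dc, so it is the merge base.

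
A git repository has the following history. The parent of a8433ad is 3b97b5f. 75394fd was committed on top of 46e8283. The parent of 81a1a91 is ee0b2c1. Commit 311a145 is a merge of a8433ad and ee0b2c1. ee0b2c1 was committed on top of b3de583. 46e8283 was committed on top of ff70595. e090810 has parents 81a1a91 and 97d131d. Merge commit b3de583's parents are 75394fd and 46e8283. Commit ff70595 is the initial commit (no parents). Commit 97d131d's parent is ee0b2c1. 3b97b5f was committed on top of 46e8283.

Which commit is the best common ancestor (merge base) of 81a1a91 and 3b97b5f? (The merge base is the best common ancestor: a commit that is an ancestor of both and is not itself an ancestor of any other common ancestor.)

46e8283

Ancestors of 81a1a91: {46e8283, 75394fd, 81a1a91, b3de583, ee0b2c1, ff70595}.
Ancestors of 3b97b5f: {3b97b5f, 46e8283, ff70595}.
Common ancestors: {46e8283, ff70595}.
Among these, 46e8283 is not an ancestor of any other common ancestor — it is the merge base.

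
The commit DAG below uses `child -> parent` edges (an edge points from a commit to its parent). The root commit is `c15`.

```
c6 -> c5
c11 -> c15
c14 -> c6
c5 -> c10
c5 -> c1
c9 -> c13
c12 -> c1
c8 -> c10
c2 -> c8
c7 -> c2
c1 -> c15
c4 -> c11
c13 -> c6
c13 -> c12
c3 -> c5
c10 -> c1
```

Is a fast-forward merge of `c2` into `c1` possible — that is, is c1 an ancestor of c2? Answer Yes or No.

Yes

A fast-forward from c1 to c2 is possible iff c1 is an ancestor of c2.
Ancestors of c2: {c1, c10, c15, c2, c8}.
c1 is among them, so fast-forward is possible.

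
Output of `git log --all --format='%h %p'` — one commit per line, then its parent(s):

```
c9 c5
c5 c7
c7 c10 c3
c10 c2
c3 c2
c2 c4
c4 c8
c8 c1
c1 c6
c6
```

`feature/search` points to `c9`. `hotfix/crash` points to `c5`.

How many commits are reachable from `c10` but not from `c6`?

5

Reachable from c10: {c1, c10, c2, c4, c6, c8}.
Reachable from c6: {c6}.
In c10's history but not c6's: {c1, c10, c2, c4, c8} — 5 commits.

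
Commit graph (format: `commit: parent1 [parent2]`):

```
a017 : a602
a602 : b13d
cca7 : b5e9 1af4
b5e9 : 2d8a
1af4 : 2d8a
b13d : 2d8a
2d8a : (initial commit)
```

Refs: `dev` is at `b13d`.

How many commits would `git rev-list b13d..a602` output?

1

Reachable from a602: {2d8a, a602, b13d}.
Reachable from b13d: {2d8a, b13d}.
In a602's history but not b13d's: {a602} — 1 commit.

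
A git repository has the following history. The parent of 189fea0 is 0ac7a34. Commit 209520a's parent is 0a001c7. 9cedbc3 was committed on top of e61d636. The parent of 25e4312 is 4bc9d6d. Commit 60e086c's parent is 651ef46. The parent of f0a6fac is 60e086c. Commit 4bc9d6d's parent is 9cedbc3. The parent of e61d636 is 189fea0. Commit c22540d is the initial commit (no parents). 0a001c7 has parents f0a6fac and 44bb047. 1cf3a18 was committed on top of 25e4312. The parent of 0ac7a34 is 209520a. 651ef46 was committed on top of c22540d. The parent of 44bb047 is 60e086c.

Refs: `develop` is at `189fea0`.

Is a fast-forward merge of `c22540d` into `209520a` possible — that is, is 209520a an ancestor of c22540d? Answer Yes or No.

A fast-forward from 209520a to c22540d is possible iff 209520a is an ancestor of c22540d.
Ancestors of c22540d: {c22540d}.
209520a is not among them, so fast-forward is not possible.

No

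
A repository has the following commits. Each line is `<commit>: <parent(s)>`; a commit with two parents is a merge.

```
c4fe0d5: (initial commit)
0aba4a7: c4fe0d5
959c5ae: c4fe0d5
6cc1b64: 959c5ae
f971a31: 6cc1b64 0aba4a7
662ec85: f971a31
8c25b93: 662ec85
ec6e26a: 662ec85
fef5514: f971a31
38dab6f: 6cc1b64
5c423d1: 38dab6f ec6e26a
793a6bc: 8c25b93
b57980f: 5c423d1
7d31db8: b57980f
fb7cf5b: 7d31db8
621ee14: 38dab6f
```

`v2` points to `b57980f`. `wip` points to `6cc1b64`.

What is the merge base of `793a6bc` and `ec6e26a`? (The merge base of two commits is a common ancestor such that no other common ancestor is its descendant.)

Ancestors of 793a6bc: {0aba4a7, 662ec85, 6cc1b64, 793a6bc, 8c25b93, 959c5ae, c4fe0d5, f971a31}.
Ancestors of ec6e26a: {0aba4a7, 662ec85, 6cc1b64, 959c5ae, c4fe0d5, ec6e26a, f971a31}.
Common ancestors: {0aba4a7, 662ec85, 6cc1b64, 959c5ae, c4fe0d5, f971a31}.
Among these, 662ec85 is not an ancestor of any other common ancestor — it is the merge base.

662ec85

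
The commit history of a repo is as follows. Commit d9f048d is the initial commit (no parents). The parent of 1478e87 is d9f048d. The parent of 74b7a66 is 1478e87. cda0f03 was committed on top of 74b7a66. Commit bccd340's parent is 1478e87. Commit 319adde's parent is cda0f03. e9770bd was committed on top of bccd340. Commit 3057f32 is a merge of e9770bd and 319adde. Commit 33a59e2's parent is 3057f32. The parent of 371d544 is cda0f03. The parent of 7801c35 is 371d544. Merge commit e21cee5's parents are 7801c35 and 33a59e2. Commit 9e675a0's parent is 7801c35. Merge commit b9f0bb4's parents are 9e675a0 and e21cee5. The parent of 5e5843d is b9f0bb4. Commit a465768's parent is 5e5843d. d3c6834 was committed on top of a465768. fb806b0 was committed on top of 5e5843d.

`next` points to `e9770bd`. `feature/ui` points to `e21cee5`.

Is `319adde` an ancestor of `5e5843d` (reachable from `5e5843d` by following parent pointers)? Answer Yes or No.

Yes

Ancestors of 5e5843d (commits reachable by following parents): {1478e87, 3057f32, 319adde, 33a59e2, 371d544, 5e5843d, 74b7a66, 7801c35, 9e675a0, b9f0bb4, bccd340, cda0f03, d9f048d, e21cee5, e9770bd}.
319adde is in that set, so it is an ancestor of 5e5843d.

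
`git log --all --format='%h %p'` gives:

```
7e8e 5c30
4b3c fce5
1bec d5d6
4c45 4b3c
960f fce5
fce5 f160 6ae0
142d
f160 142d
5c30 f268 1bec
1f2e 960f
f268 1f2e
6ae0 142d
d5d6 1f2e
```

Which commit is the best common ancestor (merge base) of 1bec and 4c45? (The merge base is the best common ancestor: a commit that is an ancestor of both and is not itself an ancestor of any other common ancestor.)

fce5

Ancestors of 1bec: {142d, 1bec, 1f2e, 6ae0, 960f, d5d6, f160, fce5}.
Ancestors of 4c45: {142d, 4b3c, 4c45, 6ae0, f160, fce5}.
Common ancestors: {142d, 6ae0, f160, fce5}.
Among these, fce5 is not an ancestor of any other common ancestor — it is the merge base.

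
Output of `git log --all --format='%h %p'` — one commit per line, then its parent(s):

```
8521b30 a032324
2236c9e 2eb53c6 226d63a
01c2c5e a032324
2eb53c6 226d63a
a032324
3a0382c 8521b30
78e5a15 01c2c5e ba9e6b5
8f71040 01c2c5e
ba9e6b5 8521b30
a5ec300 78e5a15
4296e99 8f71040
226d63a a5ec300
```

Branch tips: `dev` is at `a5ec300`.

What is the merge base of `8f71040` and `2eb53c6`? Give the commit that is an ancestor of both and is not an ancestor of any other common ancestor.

01c2c5e

Ancestors of 8f71040: {01c2c5e, 8f71040, a032324}.
Ancestors of 2eb53c6: {01c2c5e, 226d63a, 2eb53c6, 78e5a15, 8521b30, a032324, a5ec300, ba9e6b5}.
Common ancestors: {01c2c5e, a032324}.
Among these, 01c2c5e is not an ancestor of any other common ancestor — it is the merge base.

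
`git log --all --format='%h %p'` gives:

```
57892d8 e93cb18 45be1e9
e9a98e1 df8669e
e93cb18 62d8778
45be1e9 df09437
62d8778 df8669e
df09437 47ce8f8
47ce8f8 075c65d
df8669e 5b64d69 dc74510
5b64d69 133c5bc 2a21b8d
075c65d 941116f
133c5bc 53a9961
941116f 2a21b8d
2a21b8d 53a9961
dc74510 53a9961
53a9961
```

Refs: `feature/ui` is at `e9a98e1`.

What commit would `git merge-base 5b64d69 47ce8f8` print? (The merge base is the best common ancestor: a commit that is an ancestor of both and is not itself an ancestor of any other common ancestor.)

2a21b8d

Ancestors of 5b64d69: {133c5bc, 2a21b8d, 53a9961, 5b64d69}.
Ancestors of 47ce8f8: {075c65d, 2a21b8d, 47ce8f8, 53a9961, 941116f}.
Common ancestors: {2a21b8d, 53a9961}.
Among these, 2a21b8d is not an ancestor of any other common ancestor — it is the merge base.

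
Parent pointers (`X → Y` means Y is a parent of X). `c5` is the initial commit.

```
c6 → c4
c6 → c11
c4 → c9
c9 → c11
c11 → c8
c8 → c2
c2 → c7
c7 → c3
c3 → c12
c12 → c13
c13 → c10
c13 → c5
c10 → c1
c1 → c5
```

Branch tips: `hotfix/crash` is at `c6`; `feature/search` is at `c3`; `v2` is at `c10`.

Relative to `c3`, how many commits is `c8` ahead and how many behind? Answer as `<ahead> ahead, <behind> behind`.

Reachable from c8: {c1, c10, c12, c13, c2, c3, c5, c7, c8}.
Reachable from c3: {c1, c10, c12, c13, c3, c5}.
Only in c8's history (ahead): {c2, c7, c8} — 3.
Only in c3's history (behind): {} — 0.

3 ahead, 0 behind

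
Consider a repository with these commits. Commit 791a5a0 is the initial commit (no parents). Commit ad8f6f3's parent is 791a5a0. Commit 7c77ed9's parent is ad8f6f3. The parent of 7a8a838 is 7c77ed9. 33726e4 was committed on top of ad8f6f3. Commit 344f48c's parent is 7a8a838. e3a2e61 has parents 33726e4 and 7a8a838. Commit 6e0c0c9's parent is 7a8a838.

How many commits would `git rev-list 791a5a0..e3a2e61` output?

Reachable from e3a2e61: {33726e4, 791a5a0, 7a8a838, 7c77ed9, ad8f6f3, e3a2e61}.
Reachable from 791a5a0: {791a5a0}.
In e3a2e61's history but not 791a5a0's: {33726e4, 7a8a838, 7c77ed9, ad8f6f3, e3a2e61} — 5 commits.

5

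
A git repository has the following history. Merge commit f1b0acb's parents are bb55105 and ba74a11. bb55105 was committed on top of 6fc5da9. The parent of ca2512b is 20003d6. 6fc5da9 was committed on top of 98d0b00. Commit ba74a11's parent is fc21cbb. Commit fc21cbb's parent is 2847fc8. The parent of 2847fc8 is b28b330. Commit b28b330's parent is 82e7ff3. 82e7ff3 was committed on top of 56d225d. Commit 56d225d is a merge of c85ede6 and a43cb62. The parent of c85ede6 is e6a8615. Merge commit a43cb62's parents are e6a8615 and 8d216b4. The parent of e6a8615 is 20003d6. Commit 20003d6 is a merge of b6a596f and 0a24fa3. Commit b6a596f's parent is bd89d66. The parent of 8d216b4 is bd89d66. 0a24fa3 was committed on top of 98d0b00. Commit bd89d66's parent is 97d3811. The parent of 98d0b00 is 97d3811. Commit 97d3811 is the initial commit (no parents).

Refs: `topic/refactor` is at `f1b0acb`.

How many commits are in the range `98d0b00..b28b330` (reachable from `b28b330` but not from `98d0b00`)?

11

Reachable from b28b330: {0a24fa3, 20003d6, 56d225d, 82e7ff3, 8d216b4, 97d3811, 98d0b00, a43cb62, b28b330, b6a596f, bd89d66, c85ede6, e6a8615}.
Reachable from 98d0b00: {97d3811, 98d0b00}.
In b28b330's history but not 98d0b00's: {0a24fa3, 20003d6, 56d225d, 82e7ff3, 8d216b4, a43cb62, b28b330, b6a596f, bd89d66, c85ede6, e6a8615} — 11 commits.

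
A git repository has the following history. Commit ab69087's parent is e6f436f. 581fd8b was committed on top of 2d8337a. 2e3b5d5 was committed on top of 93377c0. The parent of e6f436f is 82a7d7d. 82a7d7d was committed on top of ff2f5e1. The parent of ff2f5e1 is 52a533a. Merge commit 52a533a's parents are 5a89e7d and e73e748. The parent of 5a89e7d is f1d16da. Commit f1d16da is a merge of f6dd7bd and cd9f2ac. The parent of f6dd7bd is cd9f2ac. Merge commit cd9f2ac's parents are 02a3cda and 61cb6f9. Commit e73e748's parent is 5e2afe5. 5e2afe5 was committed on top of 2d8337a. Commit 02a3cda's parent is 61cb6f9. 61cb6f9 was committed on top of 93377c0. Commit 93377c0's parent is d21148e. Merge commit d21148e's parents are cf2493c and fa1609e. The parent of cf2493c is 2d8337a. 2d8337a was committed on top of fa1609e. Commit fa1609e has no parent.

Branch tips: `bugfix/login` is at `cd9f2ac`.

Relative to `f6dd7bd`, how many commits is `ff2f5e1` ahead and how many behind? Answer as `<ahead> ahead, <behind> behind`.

6 ahead, 0 behind

Reachable from ff2f5e1: {02a3cda, 2d8337a, 52a533a, 5a89e7d, 5e2afe5, 61cb6f9, 93377c0, cd9f2ac, cf2493c, d21148e, e73e748, f1d16da, f6dd7bd, fa1609e, ff2f5e1}.
Reachable from f6dd7bd: {02a3cda, 2d8337a, 61cb6f9, 93377c0, cd9f2ac, cf2493c, d21148e, f6dd7bd, fa1609e}.
Only in ff2f5e1's history (ahead): {52a533a, 5a89e7d, 5e2afe5, e73e748, f1d16da, ff2f5e1} — 6.
Only in f6dd7bd's history (behind): {} — 0.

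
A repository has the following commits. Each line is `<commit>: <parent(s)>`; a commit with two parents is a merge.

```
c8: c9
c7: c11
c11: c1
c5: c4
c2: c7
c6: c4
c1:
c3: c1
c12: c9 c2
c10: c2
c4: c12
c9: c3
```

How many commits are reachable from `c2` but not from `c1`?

Reachable from c2: {c1, c11, c2, c7}.
Reachable from c1: {c1}.
In c2's history but not c1's: {c11, c2, c7} — 3 commits.

3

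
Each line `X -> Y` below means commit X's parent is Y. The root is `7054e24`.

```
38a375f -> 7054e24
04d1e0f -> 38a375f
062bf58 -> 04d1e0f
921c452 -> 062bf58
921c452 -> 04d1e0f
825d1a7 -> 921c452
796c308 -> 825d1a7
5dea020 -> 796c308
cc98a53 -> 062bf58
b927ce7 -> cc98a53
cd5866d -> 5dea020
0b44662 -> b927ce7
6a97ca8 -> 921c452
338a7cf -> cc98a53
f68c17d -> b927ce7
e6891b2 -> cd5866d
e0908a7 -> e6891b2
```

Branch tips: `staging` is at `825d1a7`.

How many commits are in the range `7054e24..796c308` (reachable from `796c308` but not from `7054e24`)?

6

Reachable from 796c308: {04d1e0f, 062bf58, 38a375f, 7054e24, 796c308, 825d1a7, 921c452}.
Reachable from 7054e24: {7054e24}.
In 796c308's history but not 7054e24's: {04d1e0f, 062bf58, 38a375f, 796c308, 825d1a7, 921c452} — 6 commits.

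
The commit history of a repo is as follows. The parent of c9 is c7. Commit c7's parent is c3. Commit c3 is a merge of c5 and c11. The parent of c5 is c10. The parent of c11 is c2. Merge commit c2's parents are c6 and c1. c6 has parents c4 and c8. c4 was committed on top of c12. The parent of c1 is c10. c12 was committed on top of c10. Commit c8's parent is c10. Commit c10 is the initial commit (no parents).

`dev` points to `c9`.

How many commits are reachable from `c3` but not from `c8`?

Reachable from c3: {c1, c10, c11, c12, c2, c3, c4, c5, c6, c8}.
Reachable from c8: {c10, c8}.
In c3's history but not c8's: {c1, c11, c12, c2, c3, c4, c5, c6} — 8 commits.

8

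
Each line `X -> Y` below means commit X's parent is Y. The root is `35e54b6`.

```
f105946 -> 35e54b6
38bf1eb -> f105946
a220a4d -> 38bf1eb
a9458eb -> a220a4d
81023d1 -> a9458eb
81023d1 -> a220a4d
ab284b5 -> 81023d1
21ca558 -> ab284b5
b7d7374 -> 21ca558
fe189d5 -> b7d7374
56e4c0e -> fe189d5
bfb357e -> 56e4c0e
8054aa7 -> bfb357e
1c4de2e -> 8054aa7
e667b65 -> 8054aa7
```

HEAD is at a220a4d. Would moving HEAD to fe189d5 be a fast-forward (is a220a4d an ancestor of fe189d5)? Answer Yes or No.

A fast-forward from a220a4d to fe189d5 is possible iff a220a4d is an ancestor of fe189d5.
Ancestors of fe189d5: {21ca558, 35e54b6, 38bf1eb, 81023d1, a220a4d, a9458eb, ab284b5, b7d7374, f105946, fe189d5}.
a220a4d is among them, so fast-forward is possible.

Yes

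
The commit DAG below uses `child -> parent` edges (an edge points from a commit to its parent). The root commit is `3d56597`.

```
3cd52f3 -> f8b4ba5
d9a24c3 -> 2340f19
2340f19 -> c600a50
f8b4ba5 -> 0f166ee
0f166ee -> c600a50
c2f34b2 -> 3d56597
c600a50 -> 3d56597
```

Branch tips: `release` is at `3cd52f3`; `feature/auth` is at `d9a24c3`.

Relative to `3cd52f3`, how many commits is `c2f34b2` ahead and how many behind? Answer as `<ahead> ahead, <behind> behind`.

1 ahead, 4 behind

Reachable from c2f34b2: {3d56597, c2f34b2}.
Reachable from 3cd52f3: {0f166ee, 3cd52f3, 3d56597, c600a50, f8b4ba5}.
Only in c2f34b2's history (ahead): {c2f34b2} — 1.
Only in 3cd52f3's history (behind): {0f166ee, 3cd52f3, c600a50, f8b4ba5} — 4.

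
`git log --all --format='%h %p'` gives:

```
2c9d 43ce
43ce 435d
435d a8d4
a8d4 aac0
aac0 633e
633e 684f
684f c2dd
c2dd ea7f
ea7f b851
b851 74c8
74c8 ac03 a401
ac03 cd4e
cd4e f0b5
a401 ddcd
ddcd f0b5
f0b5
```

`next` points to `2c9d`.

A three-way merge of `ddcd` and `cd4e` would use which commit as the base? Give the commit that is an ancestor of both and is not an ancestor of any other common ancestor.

Ancestors of ddcd: {ddcd, f0b5}.
Ancestors of cd4e: {cd4e, f0b5}.
Common ancestors: {f0b5}.
The only common ancestor is f0b5, so it is the merge base.

f0b5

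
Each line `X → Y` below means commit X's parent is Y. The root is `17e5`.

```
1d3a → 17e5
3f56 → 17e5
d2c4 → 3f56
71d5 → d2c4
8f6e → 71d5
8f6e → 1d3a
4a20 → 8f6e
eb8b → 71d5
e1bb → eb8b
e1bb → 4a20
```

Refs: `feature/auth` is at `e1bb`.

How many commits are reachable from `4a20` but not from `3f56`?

5

Reachable from 4a20: {17e5, 1d3a, 3f56, 4a20, 71d5, 8f6e, d2c4}.
Reachable from 3f56: {17e5, 3f56}.
In 4a20's history but not 3f56's: {1d3a, 4a20, 71d5, 8f6e, d2c4} — 5 commits.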